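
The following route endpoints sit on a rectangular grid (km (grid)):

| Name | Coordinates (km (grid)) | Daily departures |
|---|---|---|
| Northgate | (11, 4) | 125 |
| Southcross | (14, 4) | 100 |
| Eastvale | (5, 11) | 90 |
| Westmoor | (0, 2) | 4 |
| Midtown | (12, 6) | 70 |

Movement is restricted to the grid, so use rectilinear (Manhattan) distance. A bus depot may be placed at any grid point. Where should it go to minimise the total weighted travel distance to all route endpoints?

(11, 4)

Manhattan distance separates: Σwᵢ(|x−xᵢ|+|y−yᵢ|) = Σwᵢ|x−xᵢ| + Σwᵢ|y−yᵢ|, so x and y are optimised independently as 1-D weighted medians.
Total weight W = 389; half = 194.5.
x-coordinate, sorted with cumulative weight:
  x=0 (Westmoor, w=4) cum 4
  x=5 (Eastvale, w=90) cum 94
  x=11 (Northgate, w=125) cum 219  ← median
  x=12 (Midtown, w=70) cum 289
  x=14 (Southcross, w=100) cum 389
⇒ x* = 11
y-coordinate, sorted with cumulative weight:
  y=2 (Westmoor, w=4) cum 4
  y=4 (Northgate, w=125) cum 129
  y=4 (Southcross, w=100) cum 229  ← median
  y=6 (Midtown, w=70) cum 299
  y=11 (Eastvale, w=90) cum 389
⇒ y* = 4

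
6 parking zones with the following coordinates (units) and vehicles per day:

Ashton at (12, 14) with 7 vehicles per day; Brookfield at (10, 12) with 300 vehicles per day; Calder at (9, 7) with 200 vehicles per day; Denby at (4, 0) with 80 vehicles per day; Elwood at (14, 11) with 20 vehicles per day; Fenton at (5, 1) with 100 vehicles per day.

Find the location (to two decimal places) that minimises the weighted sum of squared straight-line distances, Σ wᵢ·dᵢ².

(8.46, 7.66)

The minimiser of Σwᵢ‖p−pᵢ‖² is the weighted centroid p* = (Σwᵢpᵢ)/(Σwᵢ).
Σwᵢ = 707.
Σwᵢxᵢ = 7·12 + 300·10 + 200·9 + 80·4 + 20·14 + 100·5 = 5984.
Σwᵢyᵢ = 7·14 + 300·12 + 200·7 + 80·0 + 20·11 + 100·1 = 5418.
x* = 5984/707 = 8.46, y* = 5418/707 = 7.66.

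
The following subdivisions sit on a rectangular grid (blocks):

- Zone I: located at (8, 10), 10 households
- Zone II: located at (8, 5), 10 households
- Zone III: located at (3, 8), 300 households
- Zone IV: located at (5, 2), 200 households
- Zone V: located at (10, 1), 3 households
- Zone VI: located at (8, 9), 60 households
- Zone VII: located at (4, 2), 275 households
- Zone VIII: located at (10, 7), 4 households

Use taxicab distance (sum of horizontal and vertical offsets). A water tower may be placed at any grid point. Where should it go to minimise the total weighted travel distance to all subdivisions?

Manhattan distance separates: Σwᵢ(|x−xᵢ|+|y−yᵢ|) = Σwᵢ|x−xᵢ| + Σwᵢ|y−yᵢ|, so x and y are optimised independently as 1-D weighted medians.
Total weight W = 862; half = 431.
x-coordinate, sorted with cumulative weight:
  x=3 (Zone III, w=300) cum 300
  x=4 (Zone VII, w=275) cum 575  ← median
  x=5 (Zone IV, w=200) cum 775
  x=8 (Zone I, w=10) cum 785
  x=8 (Zone II, w=10) cum 795
  x=8 (Zone VI, w=60) cum 855
  x=10 (Zone V, w=3) cum 858
  x=10 (Zone VIII, w=4) cum 862
⇒ x* = 4
y-coordinate, sorted with cumulative weight:
  y=1 (Zone V, w=3) cum 3
  y=2 (Zone IV, w=200) cum 203
  y=2 (Zone VII, w=275) cum 478  ← median
  y=5 (Zone II, w=10) cum 488
  y=7 (Zone VIII, w=4) cum 492
  y=8 (Zone III, w=300) cum 792
  y=9 (Zone VI, w=60) cum 852
  y=10 (Zone I, w=10) cum 862
⇒ y* = 2

(4, 2)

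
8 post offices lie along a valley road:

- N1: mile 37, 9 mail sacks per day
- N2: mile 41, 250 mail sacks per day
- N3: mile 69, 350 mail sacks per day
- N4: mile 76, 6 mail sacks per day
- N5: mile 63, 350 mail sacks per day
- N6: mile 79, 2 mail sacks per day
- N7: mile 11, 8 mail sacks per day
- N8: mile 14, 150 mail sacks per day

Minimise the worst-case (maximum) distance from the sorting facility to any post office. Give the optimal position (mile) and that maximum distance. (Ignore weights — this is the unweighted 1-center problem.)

location 45, max distance 34

The 1-center on a line is the midpoint of the two extreme points: leftmost at 11, rightmost at 79.
Optimal location = (11 + 79)/2 = 45; maximum distance = (79 − 11)/2 = 34.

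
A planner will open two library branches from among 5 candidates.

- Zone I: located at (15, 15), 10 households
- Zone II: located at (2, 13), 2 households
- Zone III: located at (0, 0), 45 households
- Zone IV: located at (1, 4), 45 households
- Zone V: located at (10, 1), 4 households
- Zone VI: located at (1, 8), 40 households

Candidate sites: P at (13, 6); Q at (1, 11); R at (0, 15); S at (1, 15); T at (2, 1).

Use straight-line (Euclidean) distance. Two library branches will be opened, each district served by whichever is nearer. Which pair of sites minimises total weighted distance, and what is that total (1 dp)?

{Q, T}, total 545.0

Evaluate every pair (each demand assigned to the nearer of the two):
  {Q, T}: total = 545.0
  {P, T}: total = 665.3
  {S, T}: total = 699.4
  {R, T}: total = 713.4
  {P, Q}: total = 1052.0
  {Q, S}: total = 1130.3
  {Q, R}: total = 1135.9
  {P, S}: total = 1539.3
  {P, R}: total = 1545.4
  {R, S}: total = 1661.0
Best pair: {Q, T} with total 545.0.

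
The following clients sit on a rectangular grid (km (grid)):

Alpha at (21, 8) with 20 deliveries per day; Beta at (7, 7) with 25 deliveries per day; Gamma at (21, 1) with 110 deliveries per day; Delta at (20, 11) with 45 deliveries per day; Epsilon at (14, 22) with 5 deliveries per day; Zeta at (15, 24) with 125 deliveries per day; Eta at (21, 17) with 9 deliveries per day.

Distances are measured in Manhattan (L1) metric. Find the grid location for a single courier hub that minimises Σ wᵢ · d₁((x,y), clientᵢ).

Manhattan distance separates: Σwᵢ(|x−xᵢ|+|y−yᵢ|) = Σwᵢ|x−xᵢ| + Σwᵢ|y−yᵢ|, so x and y are optimised independently as 1-D weighted medians.
Total weight W = 339; half = 169.5.
x-coordinate, sorted with cumulative weight:
  x=7 (Beta, w=25) cum 25
  x=14 (Epsilon, w=5) cum 30
  x=15 (Zeta, w=125) cum 155
  x=20 (Delta, w=45) cum 200  ← median
  x=21 (Alpha, w=20) cum 220
  x=21 (Gamma, w=110) cum 330
  x=21 (Eta, w=9) cum 339
⇒ x* = 20
y-coordinate, sorted with cumulative weight:
  y=1 (Gamma, w=110) cum 110
  y=7 (Beta, w=25) cum 135
  y=8 (Alpha, w=20) cum 155
  y=11 (Delta, w=45) cum 200  ← median
  y=17 (Eta, w=9) cum 209
  y=22 (Epsilon, w=5) cum 214
  y=24 (Zeta, w=125) cum 339
⇒ y* = 11

(20, 11)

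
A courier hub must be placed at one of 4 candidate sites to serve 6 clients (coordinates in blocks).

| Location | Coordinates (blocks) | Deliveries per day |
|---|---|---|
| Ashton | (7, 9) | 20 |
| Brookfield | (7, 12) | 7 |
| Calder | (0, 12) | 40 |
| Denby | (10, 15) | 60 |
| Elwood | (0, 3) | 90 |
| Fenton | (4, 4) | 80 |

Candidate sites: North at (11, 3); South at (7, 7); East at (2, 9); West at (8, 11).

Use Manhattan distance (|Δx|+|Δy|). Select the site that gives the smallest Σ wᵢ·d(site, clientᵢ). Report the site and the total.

Total weighted distance at each candidate:
  North (11, 3): total = 3501
  South (7, 7): total = 2685
  East (2, 9): total = 2476
  West (8, 11): total = 3114
Minimum is at East with total 2476 blocks.

East, total 2476 blocks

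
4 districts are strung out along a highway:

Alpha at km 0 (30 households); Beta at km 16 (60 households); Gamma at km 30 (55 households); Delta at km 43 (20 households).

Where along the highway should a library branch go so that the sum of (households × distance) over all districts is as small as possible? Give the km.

x = 16

For a sum of weighted absolute distances on a line, the optimum is the weighted median (not the mean). Total weight W = 165; half-weight = 82.5.
Sort by position and accumulate weight:
  km 0 (Alpha, w=30) → cum 30
  km 16 (Beta, w=60) → cum 90  ≥ 82.5 → median here
  km 30 (Gamma, w=55) → cum 145
  km 43 (Delta, w=20) → cum 165
Optimal location: km 16.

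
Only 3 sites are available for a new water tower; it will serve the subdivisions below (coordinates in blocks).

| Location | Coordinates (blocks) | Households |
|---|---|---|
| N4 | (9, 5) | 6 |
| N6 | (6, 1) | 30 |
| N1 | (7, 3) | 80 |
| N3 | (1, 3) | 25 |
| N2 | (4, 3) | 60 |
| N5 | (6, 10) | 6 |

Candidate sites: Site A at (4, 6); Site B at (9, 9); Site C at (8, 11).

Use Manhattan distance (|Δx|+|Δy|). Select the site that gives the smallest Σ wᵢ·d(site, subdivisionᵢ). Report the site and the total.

Site A, total 1092 blocks

Total weighted distance at each candidate:
  Site A (4, 6): total = 1092
  Site B (9, 9): total = 2028
  Site C (8, 11): total = 2235
Minimum is at Site A with total 1092 blocks.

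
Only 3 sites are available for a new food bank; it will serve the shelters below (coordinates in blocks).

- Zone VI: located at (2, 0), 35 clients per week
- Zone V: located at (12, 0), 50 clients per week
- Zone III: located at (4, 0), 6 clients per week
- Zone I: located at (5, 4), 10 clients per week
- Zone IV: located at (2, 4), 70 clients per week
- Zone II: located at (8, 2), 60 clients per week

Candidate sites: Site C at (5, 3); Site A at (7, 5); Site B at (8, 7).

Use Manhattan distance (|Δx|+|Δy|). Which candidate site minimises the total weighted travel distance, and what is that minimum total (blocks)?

Site C, total 1264 blocks

Total weighted distance at each candidate:
  Site C (5, 3): total = 1264
  Site A (7, 5): total = 1588
  Site B (8, 7): total = 2061
Minimum is at Site C with total 1264 blocks.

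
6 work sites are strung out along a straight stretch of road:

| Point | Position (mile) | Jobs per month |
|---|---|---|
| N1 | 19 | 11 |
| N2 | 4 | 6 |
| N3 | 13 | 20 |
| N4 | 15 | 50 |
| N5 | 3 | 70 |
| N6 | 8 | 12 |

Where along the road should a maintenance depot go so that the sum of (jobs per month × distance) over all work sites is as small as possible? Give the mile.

x = 8

For a sum of weighted absolute distances on a line, the optimum is the weighted median (not the mean). Total weight W = 169; half-weight = 84.5.
Sort by position and accumulate weight:
  mile 3 (N5, w=70) → cum 70
  mile 4 (N2, w=6) → cum 76
  mile 8 (N6, w=12) → cum 88  ≥ 84.5 → median here
  mile 13 (N3, w=20) → cum 108
  mile 15 (N4, w=50) → cum 158
  mile 19 (N1, w=11) → cum 169
Optimal location: mile 8.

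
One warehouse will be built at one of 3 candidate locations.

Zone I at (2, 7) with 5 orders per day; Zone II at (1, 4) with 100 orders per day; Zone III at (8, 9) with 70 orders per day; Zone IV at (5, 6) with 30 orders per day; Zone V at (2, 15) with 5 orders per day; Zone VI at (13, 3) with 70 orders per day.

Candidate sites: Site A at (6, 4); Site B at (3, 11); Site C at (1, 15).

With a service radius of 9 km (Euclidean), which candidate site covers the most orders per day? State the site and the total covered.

Site A, covering 275

Coverage radius r = 9 km; a point is covered iff (Δx)²+(Δy)² ≤ 9² = 81.
  Site A (6, 4): covers {Zone I, Zone II, Zone III, Zone IV, Zone VI} → 275
  Site B (3, 11): covers {Zone I, Zone II, Zone III, Zone IV, Zone V} → 210
  Site C (1, 15): covers {Zone I, Zone V} → 10
Maximum coverage at Site A: 275 orders per day.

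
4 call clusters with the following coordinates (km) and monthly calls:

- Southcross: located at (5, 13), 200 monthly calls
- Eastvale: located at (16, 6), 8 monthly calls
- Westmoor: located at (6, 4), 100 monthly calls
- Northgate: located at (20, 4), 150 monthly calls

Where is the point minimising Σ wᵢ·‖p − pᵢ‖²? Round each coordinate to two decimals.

The minimiser of Σwᵢ‖p−pᵢ‖² is the weighted centroid p* = (Σwᵢpᵢ)/(Σwᵢ).
Σwᵢ = 458.
Σwᵢxᵢ = 200·5 + 8·16 + 100·6 + 150·20 = 4728.
Σwᵢyᵢ = 200·13 + 8·6 + 100·4 + 150·4 = 3648.
x* = 4728/458 = 10.32, y* = 3648/458 = 7.97.

(10.32, 7.97)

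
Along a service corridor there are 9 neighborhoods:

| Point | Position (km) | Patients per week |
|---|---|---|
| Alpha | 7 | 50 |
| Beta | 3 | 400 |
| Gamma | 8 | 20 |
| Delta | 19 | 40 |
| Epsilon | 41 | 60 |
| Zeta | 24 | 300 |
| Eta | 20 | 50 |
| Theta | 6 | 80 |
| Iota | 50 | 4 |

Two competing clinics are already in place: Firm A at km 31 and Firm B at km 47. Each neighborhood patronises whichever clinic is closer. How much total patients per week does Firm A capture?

940

The indifferent point is the midpoint (31+47)/2 = 39; neighborhoods left of it (closer to Firm A at 31) go to Firm A, those right go to Firm B.
  Beta at 3 (w=400) → Firm A
  Theta at 6 (w=80) → Firm A
  Alpha at 7 (w=50) → Firm A
  Gamma at 8 (w=20) → Firm A
  Delta at 19 (w=40) → Firm A
  Eta at 20 (w=50) → Firm A
  Zeta at 24 (w=300) → Firm A
  Epsilon at 41 (w=60) → Firm B
  Iota at 50 (w=4) → Firm B
Firm A captures 940; Firm B captures 64.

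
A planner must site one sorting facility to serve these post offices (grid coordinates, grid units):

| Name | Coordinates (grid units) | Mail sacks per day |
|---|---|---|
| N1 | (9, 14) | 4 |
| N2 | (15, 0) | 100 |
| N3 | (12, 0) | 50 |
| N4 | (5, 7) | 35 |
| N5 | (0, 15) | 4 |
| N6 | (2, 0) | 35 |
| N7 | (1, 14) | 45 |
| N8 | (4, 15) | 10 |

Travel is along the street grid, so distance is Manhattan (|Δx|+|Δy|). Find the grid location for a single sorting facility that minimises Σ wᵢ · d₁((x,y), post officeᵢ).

Manhattan distance separates: Σwᵢ(|x−xᵢ|+|y−yᵢ|) = Σwᵢ|x−xᵢ| + Σwᵢ|y−yᵢ|, so x and y are optimised independently as 1-D weighted medians.
Total weight W = 283; half = 141.5.
x-coordinate, sorted with cumulative weight:
  x=0 (N5, w=4) cum 4
  x=1 (N7, w=45) cum 49
  x=2 (N6, w=35) cum 84
  x=4 (N8, w=10) cum 94
  x=5 (N4, w=35) cum 129
  x=9 (N1, w=4) cum 133
  x=12 (N3, w=50) cum 183  ← median
  x=15 (N2, w=100) cum 283
⇒ x* = 12
y-coordinate, sorted with cumulative weight:
  y=0 (N2, w=100) cum 100
  y=0 (N3, w=50) cum 150  ← median
  y=0 (N6, w=35) cum 185
  y=7 (N4, w=35) cum 220
  y=14 (N1, w=4) cum 224
  y=14 (N7, w=45) cum 269
  y=15 (N5, w=4) cum 273
  y=15 (N8, w=10) cum 283
⇒ y* = 0

(12, 0)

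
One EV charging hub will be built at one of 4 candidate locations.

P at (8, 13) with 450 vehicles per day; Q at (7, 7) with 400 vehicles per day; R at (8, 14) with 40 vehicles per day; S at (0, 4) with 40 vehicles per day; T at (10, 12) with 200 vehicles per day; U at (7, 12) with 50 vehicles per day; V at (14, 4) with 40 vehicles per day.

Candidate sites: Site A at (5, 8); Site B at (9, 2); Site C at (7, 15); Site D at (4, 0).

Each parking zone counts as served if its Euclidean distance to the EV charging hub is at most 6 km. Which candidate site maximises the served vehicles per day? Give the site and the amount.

Site A, covering 900

Coverage radius r = 6 km; a point is covered iff (Δx)²+(Δy)² ≤ 6² = 36.
  Site A (5, 8): covers {P, Q, U} → 900
  Site B (9, 2): covers {Q, V} → 440
  Site C (7, 15): covers {P, R, T, U} → 740
  Site D (4, 0): covers {S} → 40
Maximum coverage at Site A: 900 vehicles per day.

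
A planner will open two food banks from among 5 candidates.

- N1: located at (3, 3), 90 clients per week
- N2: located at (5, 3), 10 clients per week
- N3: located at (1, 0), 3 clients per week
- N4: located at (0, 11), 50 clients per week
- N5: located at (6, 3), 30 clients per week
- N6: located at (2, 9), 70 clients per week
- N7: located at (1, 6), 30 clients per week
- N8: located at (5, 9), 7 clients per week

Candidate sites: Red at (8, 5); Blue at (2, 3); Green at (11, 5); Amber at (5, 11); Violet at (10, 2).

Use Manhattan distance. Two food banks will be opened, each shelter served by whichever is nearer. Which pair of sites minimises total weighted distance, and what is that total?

{Blue, Amber}, total 986

Evaluate every pair (each demand assigned to the nearer of the two):
  {Blue, Amber}: total = 986
  {Red, Blue}: total = 1341
  {Blue, Green}: total = 1355
  {Blue, Violet}: total = 1355
  {Red, Amber}: total = 1690
  {Amber, Violet}: total = 1847
  {Green, Amber}: total = 2119
  {Red, Violet}: total = 2522
  {Red, Green}: total = 2525
  {Green, Violet}: total = 3123
Best pair: {Blue, Amber} with total 986.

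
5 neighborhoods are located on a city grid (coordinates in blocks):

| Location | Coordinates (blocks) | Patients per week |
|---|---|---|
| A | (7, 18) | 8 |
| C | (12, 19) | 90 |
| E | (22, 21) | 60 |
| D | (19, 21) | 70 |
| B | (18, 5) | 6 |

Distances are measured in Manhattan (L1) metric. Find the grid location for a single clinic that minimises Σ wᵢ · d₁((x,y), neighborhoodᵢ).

(19, 21)

Manhattan distance separates: Σwᵢ(|x−xᵢ|+|y−yᵢ|) = Σwᵢ|x−xᵢ| + Σwᵢ|y−yᵢ|, so x and y are optimised independently as 1-D weighted medians.
Total weight W = 234; half = 117.
x-coordinate, sorted with cumulative weight:
  x=7 (A, w=8) cum 8
  x=12 (C, w=90) cum 98
  x=18 (B, w=6) cum 104
  x=19 (D, w=70) cum 174  ← median
  x=22 (E, w=60) cum 234
⇒ x* = 19
y-coordinate, sorted with cumulative weight:
  y=5 (B, w=6) cum 6
  y=18 (A, w=8) cum 14
  y=19 (C, w=90) cum 104
  y=21 (E, w=60) cum 164  ← median
  y=21 (D, w=70) cum 234
⇒ y* = 21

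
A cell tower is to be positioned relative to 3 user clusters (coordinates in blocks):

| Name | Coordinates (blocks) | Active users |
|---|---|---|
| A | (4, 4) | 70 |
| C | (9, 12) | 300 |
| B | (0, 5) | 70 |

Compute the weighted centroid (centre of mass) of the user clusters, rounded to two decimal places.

The minimiser of Σwᵢ‖p−pᵢ‖² is the weighted centroid p* = (Σwᵢpᵢ)/(Σwᵢ).
Σwᵢ = 440.
Σwᵢxᵢ = 70·4 + 300·9 + 70·0 = 2980.
Σwᵢyᵢ = 70·4 + 300·12 + 70·5 = 4230.
x* = 2980/440 = 6.77, y* = 4230/440 = 9.61.

(6.77, 9.61)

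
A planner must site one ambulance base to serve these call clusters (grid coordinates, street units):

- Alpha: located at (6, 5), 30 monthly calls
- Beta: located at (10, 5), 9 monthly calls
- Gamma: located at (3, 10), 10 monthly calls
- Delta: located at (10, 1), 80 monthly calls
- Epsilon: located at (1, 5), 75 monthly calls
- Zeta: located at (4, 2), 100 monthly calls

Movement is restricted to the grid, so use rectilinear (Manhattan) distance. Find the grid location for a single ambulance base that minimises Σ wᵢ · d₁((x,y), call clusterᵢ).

Manhattan distance separates: Σwᵢ(|x−xᵢ|+|y−yᵢ|) = Σwᵢ|x−xᵢ| + Σwᵢ|y−yᵢ|, so x and y are optimised independently as 1-D weighted medians.
Total weight W = 304; half = 152.
x-coordinate, sorted with cumulative weight:
  x=1 (Epsilon, w=75) cum 75
  x=3 (Gamma, w=10) cum 85
  x=4 (Zeta, w=100) cum 185  ← median
  x=6 (Alpha, w=30) cum 215
  x=10 (Beta, w=9) cum 224
  x=10 (Delta, w=80) cum 304
⇒ x* = 4
y-coordinate, sorted with cumulative weight:
  y=1 (Delta, w=80) cum 80
  y=2 (Zeta, w=100) cum 180  ← median
  y=5 (Alpha, w=30) cum 210
  y=5 (Beta, w=9) cum 219
  y=5 (Epsilon, w=75) cum 294
  y=10 (Gamma, w=10) cum 304
⇒ y* = 2

(4, 2)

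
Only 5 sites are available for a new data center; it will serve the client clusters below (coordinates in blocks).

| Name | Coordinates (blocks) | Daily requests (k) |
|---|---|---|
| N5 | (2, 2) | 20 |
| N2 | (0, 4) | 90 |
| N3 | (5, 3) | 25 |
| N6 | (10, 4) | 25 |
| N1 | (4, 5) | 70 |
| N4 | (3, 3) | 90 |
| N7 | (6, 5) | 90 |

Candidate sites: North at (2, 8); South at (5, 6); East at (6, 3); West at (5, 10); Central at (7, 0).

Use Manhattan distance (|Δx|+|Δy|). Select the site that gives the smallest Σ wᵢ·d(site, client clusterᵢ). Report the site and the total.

Total weighted distance at each candidate:
  North (2, 8): total = 2680
  South (5, 6): total = 1790
  East (6, 3): total = 1610
  West (5, 10): total = 3430
  Central (7, 0): total = 3160
Minimum is at East with total 1610 blocks.

East, total 1610 blocks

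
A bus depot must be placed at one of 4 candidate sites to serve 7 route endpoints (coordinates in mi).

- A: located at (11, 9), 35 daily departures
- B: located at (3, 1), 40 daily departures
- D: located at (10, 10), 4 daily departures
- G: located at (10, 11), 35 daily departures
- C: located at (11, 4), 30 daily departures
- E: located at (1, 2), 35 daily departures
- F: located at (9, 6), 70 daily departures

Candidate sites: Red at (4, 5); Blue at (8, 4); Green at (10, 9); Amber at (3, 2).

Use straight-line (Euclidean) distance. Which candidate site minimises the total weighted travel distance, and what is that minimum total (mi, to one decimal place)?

Total weighted distance at each candidate:
  Red (4, 5): total = 1492.9
  Blue (8, 4): total = 1218.8
  Green (10, 9): total = 1307.6
  Amber (3, 2): total = 1675.8
Minimum is at Blue with total 1218.8 mi.

Blue, total 1218.8 mi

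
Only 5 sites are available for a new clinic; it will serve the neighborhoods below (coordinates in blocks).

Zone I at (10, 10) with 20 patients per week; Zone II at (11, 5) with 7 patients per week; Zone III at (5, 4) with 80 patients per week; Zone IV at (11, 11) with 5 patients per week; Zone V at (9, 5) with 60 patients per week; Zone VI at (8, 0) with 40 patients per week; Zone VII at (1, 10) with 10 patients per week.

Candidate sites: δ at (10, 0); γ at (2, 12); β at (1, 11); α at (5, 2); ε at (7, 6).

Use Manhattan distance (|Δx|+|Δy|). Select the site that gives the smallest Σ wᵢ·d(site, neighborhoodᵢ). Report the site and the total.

ε, total 1100 blocks

Total weighted distance at each candidate:
  δ (10, 0): total = 1652
  γ (2, 12): total = 2832
  β (1, 11): total = 2812
  α (5, 2): total = 1298
  ε (7, 6): total = 1100
Minimum is at ε with total 1100 blocks.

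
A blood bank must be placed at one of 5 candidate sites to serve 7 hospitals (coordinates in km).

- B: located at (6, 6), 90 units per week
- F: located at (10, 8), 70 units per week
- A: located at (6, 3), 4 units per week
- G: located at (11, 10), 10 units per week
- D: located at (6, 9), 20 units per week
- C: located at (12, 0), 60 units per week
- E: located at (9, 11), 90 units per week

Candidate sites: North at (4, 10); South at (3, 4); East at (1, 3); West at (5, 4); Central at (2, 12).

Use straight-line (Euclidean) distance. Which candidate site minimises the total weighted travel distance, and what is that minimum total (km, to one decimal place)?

Total weighted distance at each candidate:
  North (4, 10): total = 2216.3
  South (3, 4): total = 2538.8
  East (1, 3): total = 3246.1
  West (5, 4): total = 2051.3
  Central (2, 12): total = 3080.3
Minimum is at West with total 2051.3 km.

West, total 2051.3 km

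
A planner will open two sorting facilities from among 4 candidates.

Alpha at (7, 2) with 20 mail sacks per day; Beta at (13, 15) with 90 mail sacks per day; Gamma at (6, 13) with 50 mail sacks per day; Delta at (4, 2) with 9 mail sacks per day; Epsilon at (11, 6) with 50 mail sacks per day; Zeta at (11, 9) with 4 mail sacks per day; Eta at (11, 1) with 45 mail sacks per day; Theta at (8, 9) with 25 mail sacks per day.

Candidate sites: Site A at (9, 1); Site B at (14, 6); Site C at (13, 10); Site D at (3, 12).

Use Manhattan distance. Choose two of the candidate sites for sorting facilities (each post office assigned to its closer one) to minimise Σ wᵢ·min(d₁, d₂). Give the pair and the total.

{Site A, Site C}, total 1616

Evaluate every pair (each demand assigned to the nearer of the two):
  {Site A, Site C}: total = 1616
  {Site B, Site C}: total = 1968
  {Site C, Site D}: total = 1986
  {Site B, Site D}: total = 2153
  {Site A, Site D}: total = 2164
  {Site A, Site B}: total = 2253
Best pair: {Site A, Site C} with total 1616.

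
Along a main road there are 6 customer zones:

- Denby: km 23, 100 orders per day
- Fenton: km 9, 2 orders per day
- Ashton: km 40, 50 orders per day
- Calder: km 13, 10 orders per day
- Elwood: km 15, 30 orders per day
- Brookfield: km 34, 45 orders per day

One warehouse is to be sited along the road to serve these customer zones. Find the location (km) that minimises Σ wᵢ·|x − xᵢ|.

x = 23

For a sum of weighted absolute distances on a line, the optimum is the weighted median (not the mean). Total weight W = 237; half-weight = 118.5.
Sort by position and accumulate weight:
  km 9 (Fenton, w=2) → cum 2
  km 13 (Calder, w=10) → cum 12
  km 15 (Elwood, w=30) → cum 42
  km 23 (Denby, w=100) → cum 142  ≥ 118.5 → median here
  km 34 (Brookfield, w=45) → cum 187
  km 40 (Ashton, w=50) → cum 237
Optimal location: km 23.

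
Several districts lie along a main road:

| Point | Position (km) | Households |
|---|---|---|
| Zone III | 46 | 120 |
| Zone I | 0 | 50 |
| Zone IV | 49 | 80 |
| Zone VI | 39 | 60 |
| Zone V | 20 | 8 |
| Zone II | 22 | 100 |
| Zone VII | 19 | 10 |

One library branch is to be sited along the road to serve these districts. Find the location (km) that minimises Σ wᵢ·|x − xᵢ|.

For a sum of weighted absolute distances on a line, the optimum is the weighted median (not the mean). Total weight W = 428; half-weight = 214.
Sort by position and accumulate weight:
  km 0 (Zone I, w=50) → cum 50
  km 19 (Zone VII, w=10) → cum 60
  km 20 (Zone V, w=8) → cum 68
  km 22 (Zone II, w=100) → cum 168
  km 39 (Zone VI, w=60) → cum 228  ≥ 214 → median here
  km 46 (Zone III, w=120) → cum 348
  km 49 (Zone IV, w=80) → cum 428
Optimal location: km 39.

x = 39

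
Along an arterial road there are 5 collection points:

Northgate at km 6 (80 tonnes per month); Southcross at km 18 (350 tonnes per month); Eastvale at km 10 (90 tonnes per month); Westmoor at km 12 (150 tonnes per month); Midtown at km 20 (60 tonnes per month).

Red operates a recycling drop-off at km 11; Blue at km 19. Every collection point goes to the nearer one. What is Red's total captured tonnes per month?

The indifferent point is the midpoint (11+19)/2 = 15; collection points left of it (closer to Red at 11) go to Red, those right go to Blue.
  Northgate at 6 (w=80) → Red
  Eastvale at 10 (w=90) → Red
  Westmoor at 12 (w=150) → Red
  Southcross at 18 (w=350) → Blue
  Midtown at 20 (w=60) → Blue
Red captures 320; Blue captures 410.

320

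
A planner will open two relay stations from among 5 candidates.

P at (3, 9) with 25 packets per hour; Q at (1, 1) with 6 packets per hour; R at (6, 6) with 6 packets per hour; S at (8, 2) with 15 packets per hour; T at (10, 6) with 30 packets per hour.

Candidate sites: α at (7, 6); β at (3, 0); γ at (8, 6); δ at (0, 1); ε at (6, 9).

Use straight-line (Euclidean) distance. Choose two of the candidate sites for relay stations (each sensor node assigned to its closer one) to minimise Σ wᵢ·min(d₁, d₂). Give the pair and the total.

{γ, ε}, total 258.6

Evaluate every pair (each demand assigned to the nearer of the two):
  {γ, ε}: total = 258.6
  {α, ε}: total = 279.7
  {γ, δ}: total = 283.8
  {α, δ}: total = 288.8
  {β, γ}: total = 291.2
  {α, β}: total = 296.3
  {α, γ}: total = 297.9
  {β, ε}: total = 337.2
  {δ, ε}: total = 358.2
  {β, δ}: total = 617.2
Best pair: {γ, ε} with total 258.6.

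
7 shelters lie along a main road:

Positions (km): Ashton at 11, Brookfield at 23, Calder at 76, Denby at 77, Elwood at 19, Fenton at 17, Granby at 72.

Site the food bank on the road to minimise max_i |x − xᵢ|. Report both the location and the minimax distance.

The 1-center on a line is the midpoint of the two extreme points: leftmost at 11, rightmost at 77.
Optimal location = (11 + 77)/2 = 44; maximum distance = (77 − 11)/2 = 33.

location 44, max distance 33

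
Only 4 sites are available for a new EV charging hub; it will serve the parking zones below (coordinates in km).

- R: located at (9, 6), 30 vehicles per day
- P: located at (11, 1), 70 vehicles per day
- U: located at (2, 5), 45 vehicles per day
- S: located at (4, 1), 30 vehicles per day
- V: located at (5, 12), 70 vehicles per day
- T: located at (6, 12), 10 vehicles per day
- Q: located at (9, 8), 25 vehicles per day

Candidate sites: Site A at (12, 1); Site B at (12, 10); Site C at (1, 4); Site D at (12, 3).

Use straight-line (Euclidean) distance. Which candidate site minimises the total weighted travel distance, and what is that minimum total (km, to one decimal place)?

Total weighted distance at each candidate:
  Site A (12, 1): total = 2198.0
  Site B (12, 10): total = 2311.2
  Site C (1, 4): total = 2113.2
  Site D (12, 3): total = 2042.2
Minimum is at Site D with total 2042.2 km.

Site D, total 2042.2 km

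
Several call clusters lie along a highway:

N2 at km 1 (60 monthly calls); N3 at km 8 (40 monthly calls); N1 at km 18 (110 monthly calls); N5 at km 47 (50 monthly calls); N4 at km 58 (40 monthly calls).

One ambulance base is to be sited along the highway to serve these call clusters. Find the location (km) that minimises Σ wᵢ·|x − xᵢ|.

x = 18

For a sum of weighted absolute distances on a line, the optimum is the weighted median (not the mean). Total weight W = 300; half-weight = 150.
Sort by position and accumulate weight:
  km 1 (N2, w=60) → cum 60
  km 8 (N3, w=40) → cum 100
  km 18 (N1, w=110) → cum 210  ≥ 150 → median here
  km 47 (N5, w=50) → cum 260
  km 58 (N4, w=40) → cum 300
Optimal location: km 18.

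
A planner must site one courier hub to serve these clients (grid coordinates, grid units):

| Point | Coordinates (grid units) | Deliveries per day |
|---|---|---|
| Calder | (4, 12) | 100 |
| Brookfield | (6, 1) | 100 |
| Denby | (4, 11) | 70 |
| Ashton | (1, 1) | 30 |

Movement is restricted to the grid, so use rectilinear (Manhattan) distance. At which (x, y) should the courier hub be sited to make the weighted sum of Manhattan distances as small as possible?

Manhattan distance separates: Σwᵢ(|x−xᵢ|+|y−yᵢ|) = Σwᵢ|x−xᵢ| + Σwᵢ|y−yᵢ|, so x and y are optimised independently as 1-D weighted medians.
Total weight W = 300; half = 150.
x-coordinate, sorted with cumulative weight:
  x=1 (Ashton, w=30) cum 30
  x=4 (Calder, w=100) cum 130
  x=4 (Denby, w=70) cum 200  ← median
  x=6 (Brookfield, w=100) cum 300
⇒ x* = 4
y-coordinate, sorted with cumulative weight:
  y=1 (Brookfield, w=100) cum 100
  y=1 (Ashton, w=30) cum 130
  y=11 (Denby, w=70) cum 200  ← median
  y=12 (Calder, w=100) cum 300
⇒ y* = 11

(4, 11)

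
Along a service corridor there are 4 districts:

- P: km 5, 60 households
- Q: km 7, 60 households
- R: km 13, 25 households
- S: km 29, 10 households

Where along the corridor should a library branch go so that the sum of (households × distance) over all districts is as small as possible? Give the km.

x = 7

For a sum of weighted absolute distances on a line, the optimum is the weighted median (not the mean). Total weight W = 155; half-weight = 77.5.
Sort by position and accumulate weight:
  km 5 (P, w=60) → cum 60
  km 7 (Q, w=60) → cum 120  ≥ 77.5 → median here
  km 13 (R, w=25) → cum 145
  km 29 (S, w=10) → cum 155
Optimal location: km 7.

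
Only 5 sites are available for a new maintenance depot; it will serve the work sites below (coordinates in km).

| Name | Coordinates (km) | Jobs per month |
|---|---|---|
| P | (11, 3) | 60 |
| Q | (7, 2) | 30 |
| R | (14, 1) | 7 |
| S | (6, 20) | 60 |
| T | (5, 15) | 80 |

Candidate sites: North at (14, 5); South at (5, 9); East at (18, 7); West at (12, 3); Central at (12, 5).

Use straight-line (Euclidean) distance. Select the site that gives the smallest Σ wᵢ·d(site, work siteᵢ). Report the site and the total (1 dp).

Total weighted distance at each candidate:
  North (14, 5): total = 2569.1
  South (5, 9): total = 1954.5
  East (18, 7): total = 3179.4
  West (12, 3): total = 2425.8
  Central (12, 5): total = 2286.3
Minimum is at South with total 1954.5 km.

South, total 1954.5 km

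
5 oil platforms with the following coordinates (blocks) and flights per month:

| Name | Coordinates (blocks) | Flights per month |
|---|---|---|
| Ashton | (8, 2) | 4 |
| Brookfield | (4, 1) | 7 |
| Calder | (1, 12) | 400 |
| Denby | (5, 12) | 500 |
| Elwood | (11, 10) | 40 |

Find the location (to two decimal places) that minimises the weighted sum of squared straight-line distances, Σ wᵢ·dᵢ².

(3.58, 11.79)

The minimiser of Σwᵢ‖p−pᵢ‖² is the weighted centroid p* = (Σwᵢpᵢ)/(Σwᵢ).
Σwᵢ = 951.
Σwᵢxᵢ = 4·8 + 7·4 + 400·1 + 500·5 + 40·11 = 3400.
Σwᵢyᵢ = 4·2 + 7·1 + 400·12 + 500·12 + 40·10 = 11215.
x* = 3400/951 = 3.58, y* = 11215/951 = 11.79.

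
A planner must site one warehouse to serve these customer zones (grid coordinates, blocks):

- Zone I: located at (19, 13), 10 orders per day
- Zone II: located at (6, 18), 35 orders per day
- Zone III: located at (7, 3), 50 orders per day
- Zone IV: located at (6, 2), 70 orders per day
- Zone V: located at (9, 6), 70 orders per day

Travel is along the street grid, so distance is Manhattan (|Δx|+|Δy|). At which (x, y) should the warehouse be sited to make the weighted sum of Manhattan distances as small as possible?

Manhattan distance separates: Σwᵢ(|x−xᵢ|+|y−yᵢ|) = Σwᵢ|x−xᵢ| + Σwᵢ|y−yᵢ|, so x and y are optimised independently as 1-D weighted medians.
Total weight W = 235; half = 117.5.
x-coordinate, sorted with cumulative weight:
  x=6 (Zone II, w=35) cum 35
  x=6 (Zone IV, w=70) cum 105
  x=7 (Zone III, w=50) cum 155  ← median
  x=9 (Zone V, w=70) cum 225
  x=19 (Zone I, w=10) cum 235
⇒ x* = 7
y-coordinate, sorted with cumulative weight:
  y=2 (Zone IV, w=70) cum 70
  y=3 (Zone III, w=50) cum 120  ← median
  y=6 (Zone V, w=70) cum 190
  y=13 (Zone I, w=10) cum 200
  y=18 (Zone II, w=35) cum 235
⇒ y* = 3

(7, 3)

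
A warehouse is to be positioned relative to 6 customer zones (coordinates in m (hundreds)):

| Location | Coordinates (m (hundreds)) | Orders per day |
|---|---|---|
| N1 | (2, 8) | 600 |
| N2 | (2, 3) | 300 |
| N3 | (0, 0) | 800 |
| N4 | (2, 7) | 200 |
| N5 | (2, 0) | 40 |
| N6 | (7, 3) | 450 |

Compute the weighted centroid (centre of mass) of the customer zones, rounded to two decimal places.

The minimiser of Σwᵢ‖p−pᵢ‖² is the weighted centroid p* = (Σwᵢpᵢ)/(Σwᵢ).
Σwᵢ = 2390.
Σwᵢxᵢ = 600·2 + 300·2 + 800·0 + 200·2 + 40·2 + 450·7 = 5430.
Σwᵢyᵢ = 600·8 + 300·3 + 800·0 + 200·7 + 40·0 + 450·3 = 8450.
x* = 5430/2390 = 2.27, y* = 8450/2390 = 3.54.

(2.27, 3.54)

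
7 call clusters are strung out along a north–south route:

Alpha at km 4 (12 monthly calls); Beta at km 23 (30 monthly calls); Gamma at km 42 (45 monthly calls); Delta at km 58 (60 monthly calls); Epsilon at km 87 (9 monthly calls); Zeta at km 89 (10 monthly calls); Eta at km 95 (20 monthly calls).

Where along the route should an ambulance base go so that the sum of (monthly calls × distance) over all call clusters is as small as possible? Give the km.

For a sum of weighted absolute distances on a line, the optimum is the weighted median (not the mean). Total weight W = 186; half-weight = 93.
Sort by position and accumulate weight:
  km 4 (Alpha, w=12) → cum 12
  km 23 (Beta, w=30) → cum 42
  km 42 (Gamma, w=45) → cum 87
  km 58 (Delta, w=60) → cum 147  ≥ 93 → median here
  km 87 (Epsilon, w=9) → cum 156
  km 89 (Zeta, w=10) → cum 166
  km 95 (Eta, w=20) → cum 186
Optimal location: km 58.

x = 58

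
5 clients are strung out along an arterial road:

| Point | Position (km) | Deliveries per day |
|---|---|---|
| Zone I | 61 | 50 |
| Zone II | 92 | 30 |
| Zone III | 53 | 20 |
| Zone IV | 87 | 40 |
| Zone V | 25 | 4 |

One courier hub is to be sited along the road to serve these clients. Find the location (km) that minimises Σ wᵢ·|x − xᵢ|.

x = 61

For a sum of weighted absolute distances on a line, the optimum is the weighted median (not the mean). Total weight W = 144; half-weight = 72.
Sort by position and accumulate weight:
  km 25 (Zone V, w=4) → cum 4
  km 53 (Zone III, w=20) → cum 24
  km 61 (Zone I, w=50) → cum 74  ≥ 72 → median here
  km 87 (Zone IV, w=40) → cum 114
  km 92 (Zone II, w=30) → cum 144
Optimal location: km 61.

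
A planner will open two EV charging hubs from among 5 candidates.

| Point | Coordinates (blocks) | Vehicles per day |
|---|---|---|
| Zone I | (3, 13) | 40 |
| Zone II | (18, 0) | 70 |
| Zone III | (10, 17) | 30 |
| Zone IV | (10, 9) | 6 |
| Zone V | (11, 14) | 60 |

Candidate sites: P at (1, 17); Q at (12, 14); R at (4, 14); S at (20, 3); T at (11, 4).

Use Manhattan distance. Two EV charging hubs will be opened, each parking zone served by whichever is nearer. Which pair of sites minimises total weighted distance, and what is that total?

Evaluate every pair (each demand assigned to the nearer of the two):
  {Q, S}: total = 1002
  {R, S}: total = 1186
  {Q, T}: total = 1416
  {R, T}: total = 1576
  {Q, R}: total = 1732
  {P, S}: total = 1736
  {P, Q}: total = 1892
  {P, T}: total = 1916
  {S, T}: total = 2086
  {P, R}: total = 2796
Best pair: {Q, S} with total 1002.

{Q, S}, total 1002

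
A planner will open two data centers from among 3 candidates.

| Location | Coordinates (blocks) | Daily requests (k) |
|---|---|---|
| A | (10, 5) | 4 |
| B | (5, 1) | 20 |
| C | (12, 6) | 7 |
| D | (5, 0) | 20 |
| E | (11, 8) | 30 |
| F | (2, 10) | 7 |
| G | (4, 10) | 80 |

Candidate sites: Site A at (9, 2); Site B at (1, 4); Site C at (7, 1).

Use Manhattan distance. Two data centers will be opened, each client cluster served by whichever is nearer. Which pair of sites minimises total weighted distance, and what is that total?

{Site A, Site B}, total 1294

Evaluate every pair (each demand assigned to the nearer of the two):
  {Site A, Site B}: total = 1294
  {Site B, Site C}: total = 1297
  {Site A, Site C}: total = 1463
Best pair: {Site A, Site B} with total 1294.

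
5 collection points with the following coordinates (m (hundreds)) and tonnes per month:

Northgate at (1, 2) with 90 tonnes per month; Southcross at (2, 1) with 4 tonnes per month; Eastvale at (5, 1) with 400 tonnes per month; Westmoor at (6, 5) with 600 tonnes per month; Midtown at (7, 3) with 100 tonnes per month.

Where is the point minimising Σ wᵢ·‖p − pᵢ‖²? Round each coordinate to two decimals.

(5.36, 3.25)

The minimiser of Σwᵢ‖p−pᵢ‖² is the weighted centroid p* = (Σwᵢpᵢ)/(Σwᵢ).
Σwᵢ = 1194.
Σwᵢxᵢ = 90·1 + 4·2 + 400·5 + 600·6 + 100·7 = 6398.
Σwᵢyᵢ = 90·2 + 4·1 + 400·1 + 600·5 + 100·3 = 3884.
x* = 6398/1194 = 5.36, y* = 3884/1194 = 3.25.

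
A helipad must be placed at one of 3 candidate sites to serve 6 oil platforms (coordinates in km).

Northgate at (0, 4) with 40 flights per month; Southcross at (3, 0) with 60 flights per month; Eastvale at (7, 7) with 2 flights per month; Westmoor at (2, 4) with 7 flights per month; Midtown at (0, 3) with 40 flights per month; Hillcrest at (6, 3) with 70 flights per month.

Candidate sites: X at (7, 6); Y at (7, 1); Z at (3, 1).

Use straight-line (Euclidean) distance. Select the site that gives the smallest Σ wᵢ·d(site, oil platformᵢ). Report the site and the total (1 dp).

Z, total 662.9 km

Total weighted distance at each candidate:
  X (7, 6): total = 1289.6
  Y (7, 1): total = 1052.6
  Z (3, 1): total = 662.9
Minimum is at Z with total 662.9 km.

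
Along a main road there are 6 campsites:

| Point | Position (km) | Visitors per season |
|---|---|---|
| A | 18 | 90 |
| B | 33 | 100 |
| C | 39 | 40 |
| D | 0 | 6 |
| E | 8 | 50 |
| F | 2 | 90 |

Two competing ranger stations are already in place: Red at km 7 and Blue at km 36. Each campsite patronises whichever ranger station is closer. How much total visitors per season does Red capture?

The indifferent point is the midpoint (7+36)/2 = 21.5; campsites left of it (closer to Red at 7) go to Red, those right go to Blue.
  D at 0 (w=6) → Red
  F at 2 (w=90) → Red
  E at 8 (w=50) → Red
  A at 18 (w=90) → Red
  B at 33 (w=100) → Blue
  C at 39 (w=40) → Blue
Red captures 236; Blue captures 140.

236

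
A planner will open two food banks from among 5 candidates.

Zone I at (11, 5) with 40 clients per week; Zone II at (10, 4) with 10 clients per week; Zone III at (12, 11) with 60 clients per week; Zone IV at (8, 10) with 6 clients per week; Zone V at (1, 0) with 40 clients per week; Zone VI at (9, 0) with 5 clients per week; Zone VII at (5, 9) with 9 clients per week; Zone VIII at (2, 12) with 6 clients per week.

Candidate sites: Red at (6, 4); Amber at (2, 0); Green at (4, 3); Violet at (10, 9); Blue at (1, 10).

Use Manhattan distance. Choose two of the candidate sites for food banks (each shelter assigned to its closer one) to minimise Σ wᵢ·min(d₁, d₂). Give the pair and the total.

Evaluate every pair (each demand assigned to the nearer of the two):
  {Amber, Violet}: total = 694
  {Green, Violet}: total = 899
  {Red, Violet}: total = 1004
  {Violet, Blue}: total = 1021
  {Red, Amber}: total = 1309
  {Red, Blue}: total = 1500
  {Red, Green}: total = 1503
  {Green, Blue}: total = 1535
  {Amber, Blue}: total = 1580
  {Amber, Green}: total = 1660
Best pair: {Amber, Violet} with total 694.

{Amber, Violet}, total 694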